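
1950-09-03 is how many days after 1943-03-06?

2738

Mar 6, 1943 → Mar 6, 1944: 366 days (Feb 29, 1944 is in that span).
Mar 6, 1944 → Mar 6, 1945: 365 days.
Mar 6, 1945 → Mar 6, 1946: 365 days.
Mar 6, 1946 → Mar 6, 1947: 365 days.
Mar 6, 1947 → Mar 6, 1948: 366 days (Feb 29, 1948 is in that span).
Mar 6, 1948 → Mar 6, 1949: 365 days.
Mar 6, 1949 → Mar 6, 1950: 365 days.
Mar 6, 1950 → Apr 6, 1950: 31 days (March has 31).
Apr 6, 1950 → May 6, 1950: 30 days (April has 30).
May 6, 1950 → Jun 6, 1950: 31 days (May has 31).
Jun 6, 1950 → Jul 6, 1950: 30 days (June has 30).
Jul 6, 1950 → Aug 6, 1950: 31 days (July has 31).
Aug 6, 1950 → Sep 3, 1950: 28 days.
Total: 2738 days.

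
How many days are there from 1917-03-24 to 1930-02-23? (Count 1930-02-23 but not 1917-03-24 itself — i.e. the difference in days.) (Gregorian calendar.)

Mar 24, 1917 → Mar 24, 1918: 365 days.
Mar 24, 1918 → Mar 24, 1919: 365 days.
Mar 24, 1919 → Mar 24, 1920: 366 days (Feb 29, 1920 is in that span).
Mar 24, 1920 → Mar 24, 1921: 365 days.
Mar 24, 1921 → Mar 24, 1922: 365 days.
Mar 24, 1922 → Mar 24, 1923: 365 days.
Mar 24, 1923 → Mar 24, 1924: 366 days (Feb 29, 1924 is in that span).
Mar 24, 1924 → Mar 24, 1925: 365 days.
Mar 24, 1925 → Mar 24, 1926: 365 days.
Mar 24, 1926 → Mar 24, 1927: 365 days.
Mar 24, 1927 → Mar 24, 1928: 366 days (Feb 29, 1928 is in that span).
Mar 24, 1928 → Mar 24, 1929: 365 days.
Mar 24, 1929 → Apr 24, 1929: 31 days (March has 31).
Apr 24, 1929 → May 24, 1929: 30 days (April has 30).
May 24, 1929 → Jun 24, 1929: 31 days (May has 31).
Jun 24, 1929 → Jul 24, 1929: 30 days (June has 30).
Jul 24, 1929 → Aug 24, 1929: 31 days (July has 31).
Aug 24, 1929 → Sep 24, 1929: 31 days (August has 31).
Sep 24, 1929 → Oct 24, 1929: 30 days (September has 30).
Oct 24, 1929 → Nov 24, 1929: 31 days (October has 31).
Nov 24, 1929 → Dec 24, 1929: 30 days (November has 30).
Dec 24, 1929 → Jan 24, 1930: 31 days (December has 31).
Jan 24, 1930 → Feb 23, 1930: 30 days.
Total: 4719 days.

4719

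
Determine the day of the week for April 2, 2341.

Wednesday

Doomsday rule: the anchor day for the 2300s is Wednesday. For year 41: 41÷12 = 3 r 5, and 5÷4 = 1, so 3+5+1 = 9.
Wednesday + 9 ≡ Friday — that's 2341's doomsday.
In April the doomsday date is Apr 4.
Apr 2 is 2 days before Apr 4; 2 mod 7 = 2, so Friday − 2 = Wednesday.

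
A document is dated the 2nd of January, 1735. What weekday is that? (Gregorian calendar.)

Sunday

Doomsday rule: the anchor day for the 1700s is Sunday. For year 35: 35÷12 = 2 r 11, and 11÷4 = 2, so 2+11+2 = 15.
Sunday + 15 ≡ Monday — that's 1735's doomsday.
In January the doomsday date is Jan 3 (1735 is not a leap year).
Jan 2 is 1 day before Jan 3; 1 mod 7 = 1, so Monday − 1 = Sunday.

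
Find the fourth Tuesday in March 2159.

March 27, 2159

March 1, 2159 is a Thursday.
The first Tuesday is therefore March 6 (5 days later).
The fourth Tuesday is 6 + 3×7 = March 27.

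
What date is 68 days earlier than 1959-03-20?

January 11, 1959

−20 → Feb 28, 1959 (end of Feb, 28 days; 48 left).
−28 → Jan 31, 1959 (end of Jan, 31 days; 20 left).
−20 → Jan 11, 1959.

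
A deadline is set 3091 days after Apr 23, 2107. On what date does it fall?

October 9, 2115

+366 (one year; includes Feb 29, 2108) → Apr 23, 2108 (2725 left).
+365 (one year) → Apr 23, 2109 (2360 left).
+365 (one year) → Apr 23, 2110 (1995 left).
+365 (one year) → Apr 23, 2111 (1630 left).
+366 (one year; includes Feb 29, 2112) → Apr 23, 2112 (1264 left).
+365 (one year) → Apr 23, 2113 (899 left).
+365 (one year) → Apr 23, 2114 (534 left).
+365 (one year) → Apr 23, 2115 (169 left).
Apr has 30 days: +8 → May 1, 2115 (161 left).
May has 31 days: +31 → Jun 1, 2115 (130 left).
Jun has 30 days: +30 → Jul 1, 2115 (100 left).
Jul has 31 days: +31 → Aug 1, 2115 (69 left).
Aug has 31 days: +31 → Sep 1, 2115 (38 left).
Sep has 30 days: +30 → Oct 1, 2115 (8 left).
+8 → Oct 9, 2115.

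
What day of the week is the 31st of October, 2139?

Saturday

January 1, 2139 is a Thursday.
Jan 1, 2139 → Feb 1, 2139: 31 days (January has 31).
Feb 1, 2139 → Mar 1, 2139: 28 days (February has 28).
Mar 1, 2139 → Apr 1, 2139: 31 days (March has 31).
Apr 1, 2139 → May 1, 2139: 30 days (April has 30).
May 1, 2139 → Jun 1, 2139: 31 days (May has 31).
Jun 1, 2139 → Jul 1, 2139: 30 days (June has 30).
Jul 1, 2139 → Aug 1, 2139: 31 days (July has 31).
Aug 1, 2139 → Sep 1, 2139: 31 days (August has 31).
Sep 1, 2139 → Oct 1, 2139: 30 days (September has 30).
Oct 1, 2139 → Oct 31, 2139: 30 days.
Total: 303 days.
303 mod 7 = 2, so Thursday + 2 = Saturday.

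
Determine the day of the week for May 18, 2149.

Doomsday rule: the anchor day for the 2100s is Sunday. For year 49: 49÷12 = 4 r 1, and 1÷4 = 0, so 4+1+0 = 5.
Sunday + 5 ≡ Friday — that's 2149's doomsday.
In May the doomsday date is May 9.
May 18 is 9 days after May 9; 9 mod 7 = 2, so Friday + 2 = Sunday.

Sunday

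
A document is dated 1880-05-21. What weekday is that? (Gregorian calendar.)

Friday

January 1, 1880 is a Thursday.
Jan 1, 1880 → Feb 1, 1880: 31 days (January has 31).
Feb 1, 1880 → Mar 1, 1880: 29 days (February has 29).
Mar 1, 1880 → Apr 1, 1880: 31 days (March has 31).
Apr 1, 1880 → May 1, 1880: 30 days (April has 30).
May 1, 1880 → May 21, 1880: 20 days.
Total: 141 days.
141 mod 7 = 1, so Thursday + 1 = Friday.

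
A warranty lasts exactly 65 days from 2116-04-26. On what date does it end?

Apr has 30 days: +5 → May 1, 2116 (60 left).
May has 31 days: +31 → Jun 1, 2116 (29 left).
+29 → Jun 30, 2116.

June 30, 2116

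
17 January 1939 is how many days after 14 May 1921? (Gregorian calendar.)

May 14, 1921 → May 14, 1922: 365 days.
May 14, 1922 → May 14, 1923: 365 days.
May 14, 1923 → May 14, 1924: 366 days (Feb 29, 1924 is in that span).
May 14, 1924 → May 14, 1925: 365 days.
May 14, 1925 → May 14, 1926: 365 days.
May 14, 1926 → May 14, 1927: 365 days.
May 14, 1927 → May 14, 1928: 366 days (Feb 29, 1928 is in that span).
May 14, 1928 → May 14, 1929: 365 days.
May 14, 1929 → May 14, 1930: 365 days.
May 14, 1930 → May 14, 1931: 365 days.
May 14, 1931 → May 14, 1932: 366 days (Feb 29, 1932 is in that span).
May 14, 1932 → May 14, 1933: 365 days.
May 14, 1933 → May 14, 1934: 365 days.
May 14, 1934 → May 14, 1935: 365 days.
May 14, 1935 → May 14, 1936: 366 days (Feb 29, 1936 is in that span).
May 14, 1936 → May 14, 1937: 365 days.
May 14, 1937 → May 14, 1938: 365 days.
May 14, 1938 → Jun 14, 1938: 31 days (May has 31).
Jun 14, 1938 → Jul 14, 1938: 30 days (June has 30).
Jul 14, 1938 → Aug 14, 1938: 31 days (July has 31).
Aug 14, 1938 → Sep 14, 1938: 31 days (August has 31).
Sep 14, 1938 → Oct 14, 1938: 30 days (September has 30).
Oct 14, 1938 → Nov 14, 1938: 31 days (October has 31).
Nov 14, 1938 → Dec 14, 1938: 30 days (November has 30).
Dec 14, 1938 → Jan 14, 1939: 31 days (December has 31).
Jan 14, 1939 → Jan 17, 1939: 3 days.
Total: 6457 days.

6457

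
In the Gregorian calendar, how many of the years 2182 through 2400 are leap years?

53

Multiples of 4 in [2182,2400]: 55.
Of those, multiples of 100: 3 (not leap unless ÷400).
Multiples of 400: 1.
Leap years = 55 − 3 + 1 = 53.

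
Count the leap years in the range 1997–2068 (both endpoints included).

18

Multiples of 4 in [1997,2068]: 18.
Of those, multiples of 100: 1 (not leap unless ÷400).
Multiples of 400: 1.
Leap years = 18 − 1 + 1 = 18.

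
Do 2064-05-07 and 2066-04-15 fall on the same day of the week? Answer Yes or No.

No

From May 7, 2064 to Apr 15, 2066 is 708 days.
708 mod 7 = 1, so they are different weekdays.
(May 7, 2064 is a Wednesday; Apr 15, 2066 is a Thursday.)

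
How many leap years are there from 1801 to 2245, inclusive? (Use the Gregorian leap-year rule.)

108

Multiples of 4 in [1801,2245]: 111.
Of those, multiples of 100: 4 (not leap unless ÷400).
Multiples of 400: 1.
Leap years = 111 − 4 + 1 = 108.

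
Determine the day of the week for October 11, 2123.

Monday

Doomsday rule: the anchor day for the 2100s is Sunday. For year 23: 23÷12 = 1 r 11, and 11÷4 = 2, so 1+11+2 = 14.
Sunday + 14 ≡ Sunday — that's 2123's doomsday.
In October the doomsday date is Oct 10.
Oct 11 is 1 day after Oct 10; 1 mod 7 = 1, so Sunday + 1 = Monday.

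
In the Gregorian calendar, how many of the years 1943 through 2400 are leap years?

Multiples of 4 in [1943,2400]: 115.
Of those, multiples of 100: 5 (not leap unless ÷400).
Multiples of 400: 2.
Leap years = 115 − 5 + 2 = 112.

112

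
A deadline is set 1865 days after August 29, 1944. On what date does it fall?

October 7, 1949

+365 (one year) → Aug 29, 1945 (1500 left).
+365 (one year) → Aug 29, 1946 (1135 left).
+365 (one year) → Aug 29, 1947 (770 left).
+366 (one year; includes Feb 29, 1948) → Aug 29, 1948 (404 left).
+365 (one year) → Aug 29, 1949 (39 left).
Aug has 31 days: +3 → Sep 1, 1949 (36 left).
Sep has 30 days: +30 → Oct 1, 1949 (6 left).
+6 → Oct 7, 1949.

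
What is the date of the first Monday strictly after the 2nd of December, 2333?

Dec 2, 2333 is a Saturday.
From Saturday to the next Monday is 2 days.
Dec 2, 2333 + 2 = Dec 4, 2333.

December 4, 2333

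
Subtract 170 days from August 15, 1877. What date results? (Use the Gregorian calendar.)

−15 → Jul 31, 1877 (end of Jul, 31 days; 155 left).
−31 → Jun 30, 1877 (end of Jun, 30 days; 124 left).
−30 → May 31, 1877 (end of May, 31 days; 94 left).
−31 → Apr 30, 1877 (end of Apr, 30 days; 63 left).
−30 → Mar 31, 1877 (end of Mar, 31 days; 33 left).
−31 → Feb 28, 1877 (end of Feb, 28 days; 2 left).
−2 → Feb 26, 1877.

February 26, 1877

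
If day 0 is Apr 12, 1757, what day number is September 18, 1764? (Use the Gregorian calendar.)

Apr 12, 1757 → Apr 12, 1758: 365 days.
Apr 12, 1758 → Apr 12, 1759: 365 days.
Apr 12, 1759 → Apr 12, 1760: 366 days (Feb 29, 1760 is in that span).
Apr 12, 1760 → Apr 12, 1761: 365 days.
Apr 12, 1761 → Apr 12, 1762: 365 days.
Apr 12, 1762 → Apr 12, 1763: 365 days.
Apr 12, 1763 → Apr 12, 1764: 366 days (Feb 29, 1764 is in that span).
Apr 12, 1764 → May 12, 1764: 30 days (April has 30).
May 12, 1764 → Jun 12, 1764: 31 days (May has 31).
Jun 12, 1764 → Jul 12, 1764: 30 days (June has 30).
Jul 12, 1764 → Aug 12, 1764: 31 days (July has 31).
Aug 12, 1764 → Sep 12, 1764: 31 days (August has 31).
Sep 12, 1764 → Sep 18, 1764: 6 days.
Total: 2716 days.

2716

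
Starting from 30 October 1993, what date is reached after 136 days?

Oct has 31 days: +2 → Nov 1, 1993 (134 left).
Nov has 30 days: +30 → Dec 1, 1993 (104 left).
Dec has 31 days: +31 → Jan 1, 1994 (73 left).
Jan has 31 days: +31 → Feb 1, 1994 (42 left).
Feb has 28 days: +28 → Mar 1, 1994 (14 left).
+14 → Mar 15, 1994.

March 15, 1994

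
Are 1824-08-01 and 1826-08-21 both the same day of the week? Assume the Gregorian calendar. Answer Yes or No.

No

From Aug 1, 1824 to Aug 21, 1826 is 750 days.
750 mod 7 = 1, so they are different weekdays.
(Aug 1, 1824 is a Sunday; Aug 21, 1826 is a Monday.)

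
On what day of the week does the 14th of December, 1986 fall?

Doomsday rule: the anchor day for the 1900s is Wednesday. For year 86: 86÷12 = 7 r 2, and 2÷4 = 0, so 7+2+0 = 9.
Wednesday + 9 ≡ Friday — that's 1986's doomsday.
In December the doomsday date is Dec 12.
Dec 14 is 2 days after Dec 12; 2 mod 7 = 2, so Friday + 2 = Sunday.

Sunday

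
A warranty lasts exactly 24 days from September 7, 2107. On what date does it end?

October 1, 2107

Sep has 30 days: +24 → Oct 1, 2107 (0 left).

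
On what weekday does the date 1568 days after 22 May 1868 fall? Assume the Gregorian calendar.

Friday

First find the weekday of May 22, 1868. Doomsday rule: the anchor day for the 1800s is Friday. For year 68: 68÷12 = 5 r 8, and 8÷4 = 2, so 5+8+2 = 15.
Friday + 15 ≡ Saturday — that's 1868's doomsday.
In May the doomsday date is May 9.
May 22 is 13 days after May 9; 13 mod 7 = 6, so Saturday + 6 = Friday.
1568 mod 7 = 0, so 1568 days after a Friday is Friday + 0 = Friday.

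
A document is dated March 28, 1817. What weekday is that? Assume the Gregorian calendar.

January 1, 1817 is a Wednesday.
Jan 1, 1817 → Feb 1, 1817: 31 days (January has 31).
Feb 1, 1817 → Mar 1, 1817: 28 days (February has 28).
Mar 1, 1817 → Mar 28, 1817: 27 days.
Total: 86 days.
86 mod 7 = 2, so Wednesday + 2 = Friday.

Friday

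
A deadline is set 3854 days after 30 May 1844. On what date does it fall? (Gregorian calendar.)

+365 (one year) → May 30, 1845 (3489 left).
+365 (one year) → May 30, 1846 (3124 left).
+365 (one year) → May 30, 1847 (2759 left).
+366 (one year; includes Feb 29, 1848) → May 30, 1848 (2393 left).
+365 (one year) → May 30, 1849 (2028 left).
+365 (one year) → May 30, 1850 (1663 left).
+365 (one year) → May 30, 1851 (1298 left).
+366 (one year; includes Feb 29, 1852) → May 30, 1852 (932 left).
+365 (one year) → May 30, 1853 (567 left).
+365 (one year) → May 30, 1854 (202 left).
May has 31 days: +2 → Jun 1, 1854 (200 left).
Jun has 30 days: +30 → Jul 1, 1854 (170 left).
Jul has 31 days: +31 → Aug 1, 1854 (139 left).
Aug has 31 days: +31 → Sep 1, 1854 (108 left).
Sep has 30 days: +30 → Oct 1, 1854 (78 left).
Oct has 31 days: +31 → Nov 1, 1854 (47 left).
Nov has 30 days: +30 → Dec 1, 1854 (17 left).
+17 → Dec 18, 1854.

December 18, 1854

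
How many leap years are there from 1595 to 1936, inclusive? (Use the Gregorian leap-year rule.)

Multiples of 4 in [1595,1936]: 86.
Of those, multiples of 100: 4 (not leap unless ÷400).
Multiples of 400: 1.
Leap years = 86 − 4 + 1 = 83.

83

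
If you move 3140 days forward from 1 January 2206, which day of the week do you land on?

Jan 1, 2206 is a Wednesday.
3140 mod 7 = 4, so 3140 days after a Wednesday is Wednesday + 4 = Sunday.

Sunday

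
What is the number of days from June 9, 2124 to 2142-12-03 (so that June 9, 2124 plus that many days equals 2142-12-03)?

6751

Jun 9, 2124 → Jun 9, 2125: 365 days.
Jun 9, 2125 → Jun 9, 2126: 365 days.
Jun 9, 2126 → Jun 9, 2127: 365 days.
Jun 9, 2127 → Jun 9, 2128: 366 days (Feb 29, 2128 is in that span).
Jun 9, 2128 → Jun 9, 2129: 365 days.
Jun 9, 2129 → Jun 9, 2130: 365 days.
Jun 9, 2130 → Jun 9, 2131: 365 days.
Jun 9, 2131 → Jun 9, 2132: 366 days (Feb 29, 2132 is in that span).
Jun 9, 2132 → Jun 9, 2133: 365 days.
Jun 9, 2133 → Jun 9, 2134: 365 days.
Jun 9, 2134 → Jun 9, 2135: 365 days.
Jun 9, 2135 → Jun 9, 2136: 366 days (Feb 29, 2136 is in that span).
Jun 9, 2136 → Jun 9, 2137: 365 days.
Jun 9, 2137 → Jun 9, 2138: 365 days.
Jun 9, 2138 → Jun 9, 2139: 365 days.
Jun 9, 2139 → Jun 9, 2140: 366 days (Feb 29, 2140 is in that span).
Jun 9, 2140 → Jun 9, 2141: 365 days.
Jun 9, 2141 → Jun 9, 2142: 365 days.
Jun 9, 2142 → Jul 9, 2142: 30 days (June has 30).
Jul 9, 2142 → Aug 9, 2142: 31 days (July has 31).
Aug 9, 2142 → Sep 9, 2142: 31 days (August has 31).
Sep 9, 2142 → Oct 9, 2142: 30 days (September has 30).
Oct 9, 2142 → Nov 9, 2142: 31 days (October has 31).
Nov 9, 2142 → Dec 3, 2142: 24 days.
Total: 6751 days.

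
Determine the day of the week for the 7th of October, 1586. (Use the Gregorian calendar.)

Doomsday rule: the anchor day for the 1500s is Wednesday. For year 86: 86÷12 = 7 r 2, and 2÷4 = 0, so 7+2+0 = 9.
Wednesday + 9 ≡ Friday — that's 1586's doomsday.
In October the doomsday date is Oct 10.
Oct 7 is 3 days before Oct 10; 3 mod 7 = 3, so Friday − 3 = Tuesday.

Tuesday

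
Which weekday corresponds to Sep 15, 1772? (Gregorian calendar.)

Tuesday

Doomsday rule: the anchor day for the 1700s is Sunday. For year 72: 72÷12 = 6 r 0, and 0÷4 = 0, so 6+0+0 = 6.
Sunday + 6 ≡ Saturday — that's 1772's doomsday.
In September the doomsday date is Sep 5.
Sep 15 is 10 days after Sep 5; 10 mod 7 = 3, so Saturday + 3 = Tuesday.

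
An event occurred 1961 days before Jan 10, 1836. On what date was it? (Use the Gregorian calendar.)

−365 (one year) → Jan 10, 1835 (1596 left).
−365 (one year) → Jan 10, 1834 (1231 left).
−365 (one year) → Jan 10, 1833 (866 left).
−366 (one year; includes Feb 29, 1832) → Jan 10, 1832 (500 left).
−365 (one year) → Jan 10, 1831 (135 left).
−10 → Dec 31, 1830 (end of Dec, 31 days; 125 left).
−31 → Nov 30, 1830 (end of Nov, 30 days; 94 left).
−30 → Oct 31, 1830 (end of Oct, 31 days; 64 left).
−31 → Sep 30, 1830 (end of Sep, 30 days; 33 left).
−30 → Aug 31, 1830 (end of Aug, 31 days; 3 left).
−3 → Aug 28, 1830.

August 28, 1830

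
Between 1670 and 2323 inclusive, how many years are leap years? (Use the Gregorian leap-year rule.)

157

Multiples of 4 in [1670,2323]: 163.
Of those, multiples of 100: 7 (not leap unless ÷400).
Multiples of 400: 1.
Leap years = 163 − 7 + 1 = 157.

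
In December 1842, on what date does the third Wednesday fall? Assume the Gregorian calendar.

December 21, 1842

December 1, 1842 is a Thursday.
The first Wednesday is therefore December 7 (6 days later).
The third Wednesday is 7 + 2×7 = December 21.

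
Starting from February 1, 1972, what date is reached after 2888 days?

December 29, 1979

+366 (one year; includes Feb 29, 1972) → Feb 1, 1973 (2522 left).
+365 (one year) → Feb 1, 1974 (2157 left).
+365 (one year) → Feb 1, 1975 (1792 left).
+365 (one year) → Feb 1, 1976 (1427 left).
+366 (one year; includes Feb 29, 1976) → Feb 1, 1977 (1061 left).
+365 (one year) → Feb 1, 1978 (696 left).
+365 (one year) → Feb 1, 1979 (331 left).
Feb has 28 days: +28 → Mar 1, 1979 (303 left).
Mar has 31 days: +31 → Apr 1, 1979 (272 left).
Apr has 30 days: +30 → May 1, 1979 (242 left).
May has 31 days: +31 → Jun 1, 1979 (211 left).
Jun has 30 days: +30 → Jul 1, 1979 (181 left).
Jul has 31 days: +31 → Aug 1, 1979 (150 left).
Aug has 31 days: +31 → Sep 1, 1979 (119 left).
Sep has 30 days: +30 → Oct 1, 1979 (89 left).
Oct has 31 days: +31 → Nov 1, 1979 (58 left).
Nov has 30 days: +30 → Dec 1, 1979 (28 left).
+28 → Dec 29, 1979.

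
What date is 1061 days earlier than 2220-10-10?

November 14, 2217

−366 (one year; includes Feb 29, 2220) → Oct 10, 2219 (695 left).
−365 (one year) → Oct 10, 2218 (330 left).
−10 → Sep 30, 2218 (end of Sep, 30 days; 320 left).
−30 → Aug 31, 2218 (end of Aug, 31 days; 290 left).
−31 → Jul 31, 2218 (end of Jul, 31 days; 259 left).
−31 → Jun 30, 2218 (end of Jun, 30 days; 228 left).
−30 → May 31, 2218 (end of May, 31 days; 198 left).
−31 → Apr 30, 2218 (end of Apr, 30 days; 167 left).
−30 → Mar 31, 2218 (end of Mar, 31 days; 137 left).
−31 → Feb 28, 2218 (end of Feb, 28 days; 106 left).
−28 → Jan 31, 2218 (end of Jan, 31 days; 78 left).
−31 → Dec 31, 2217 (end of Dec, 31 days; 47 left).
−31 → Nov 30, 2217 (end of Nov, 30 days; 16 left).
−16 → Nov 14, 2217.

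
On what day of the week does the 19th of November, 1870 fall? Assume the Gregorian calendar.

Saturday

January 1, 1870 is a Saturday.
Jan 1, 1870 → Feb 1, 1870: 31 days (January has 31).
Feb 1, 1870 → Mar 1, 1870: 28 days (February has 28).
Mar 1, 1870 → Apr 1, 1870: 31 days (March has 31).
Apr 1, 1870 → May 1, 1870: 30 days (April has 30).
May 1, 1870 → Jun 1, 1870: 31 days (May has 31).
Jun 1, 1870 → Jul 1, 1870: 30 days (June has 30).
Jul 1, 1870 → Aug 1, 1870: 31 days (July has 31).
Aug 1, 1870 → Sep 1, 1870: 31 days (August has 31).
Sep 1, 1870 → Oct 1, 1870: 30 days (September has 30).
Oct 1, 1870 → Nov 1, 1870: 31 days (October has 31).
Nov 1, 1870 → Nov 19, 1870: 18 days.
Total: 322 days.
322 mod 7 = 0, so Saturday + 0 = Saturday.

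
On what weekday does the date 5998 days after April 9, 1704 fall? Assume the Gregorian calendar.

Apr 9, 1704 is a Wednesday.
5998 mod 7 = 6, so 5998 days after a Wednesday is Wednesday + 6 = Tuesday.

Tuesday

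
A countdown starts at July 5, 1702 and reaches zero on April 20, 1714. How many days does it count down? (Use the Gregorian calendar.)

Jul 5, 1702 → Jul 5, 1703: 365 days.
Jul 5, 1703 → Jul 5, 1704: 366 days (Feb 29, 1704 is in that span).
Jul 5, 1704 → Jul 5, 1705: 365 days.
Jul 5, 1705 → Jul 5, 1706: 365 days.
Jul 5, 1706 → Jul 5, 1707: 365 days.
Jul 5, 1707 → Jul 5, 1708: 366 days (Feb 29, 1708 is in that span).
Jul 5, 1708 → Jul 5, 1709: 365 days.
Jul 5, 1709 → Jul 5, 1710: 365 days.
Jul 5, 1710 → Jul 5, 1711: 365 days.
Jul 5, 1711 → Jul 5, 1712: 366 days (Feb 29, 1712 is in that span).
Jul 5, 1712 → Jul 5, 1713: 365 days.
Jul 5, 1713 → Aug 5, 1713: 31 days (July has 31).
Aug 5, 1713 → Sep 5, 1713: 31 days (August has 31).
Sep 5, 1713 → Oct 5, 1713: 30 days (September has 30).
Oct 5, 1713 → Nov 5, 1713: 31 days (October has 31).
Nov 5, 1713 → Dec 5, 1713: 30 days (November has 30).
Dec 5, 1713 → Jan 5, 1714: 31 days (December has 31).
Jan 5, 1714 → Feb 5, 1714: 31 days (January has 31).
Feb 5, 1714 → Mar 5, 1714: 28 days (February has 28).
Mar 5, 1714 → Apr 5, 1714: 31 days (March has 31).
Apr 5, 1714 → Apr 20, 1714: 15 days.
Total: 4307 days.

4307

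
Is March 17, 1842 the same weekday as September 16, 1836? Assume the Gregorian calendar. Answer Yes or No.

No

From Sep 16, 1836 to Mar 17, 1842 is 2008 days.
2008 mod 7 = 6, so they are different weekdays.
(Sep 16, 1836 is a Friday; Mar 17, 1842 is a Thursday.)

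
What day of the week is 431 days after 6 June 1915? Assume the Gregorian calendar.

Thursday

First find the weekday of Jun 6, 1915. Doomsday rule: the anchor day for the 1900s is Wednesday. For year 15: 15÷12 = 1 r 3, and 3÷4 = 0, so 1+3+0 = 4.
Wednesday + 4 ≡ Sunday — that's 1915's doomsday.
In June the doomsday date is Jun 6.
Jun 6 is the doomsday itself: Sunday.
431 mod 7 = 4, so 431 days after a Sunday is Sunday + 4 = Thursday.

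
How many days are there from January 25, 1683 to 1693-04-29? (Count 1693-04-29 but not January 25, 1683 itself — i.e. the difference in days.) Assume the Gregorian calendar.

Jan 25, 1683 → Jan 25, 1684: 365 days.
Jan 25, 1684 → Jan 25, 1685: 366 days (Feb 29, 1684 is in that span).
Jan 25, 1685 → Jan 25, 1686: 365 days.
Jan 25, 1686 → Jan 25, 1687: 365 days.
Jan 25, 1687 → Jan 25, 1688: 365 days.
Jan 25, 1688 → Jan 25, 1689: 366 days (Feb 29, 1688 is in that span).
Jan 25, 1689 → Jan 25, 1690: 365 days.
Jan 25, 1690 → Jan 25, 1691: 365 days.
Jan 25, 1691 → Jan 25, 1692: 365 days.
Jan 25, 1692 → Jan 25, 1693: 366 days (Feb 29, 1692 is in that span).
Jan 25, 1693 → Feb 25, 1693: 31 days (January has 31).
Feb 25, 1693 → Mar 25, 1693: 28 days (February has 28).
Mar 25, 1693 → Apr 25, 1693: 31 days (March has 31).
Apr 25, 1693 → Apr 29, 1693: 4 days.
Total: 3747 days.

3747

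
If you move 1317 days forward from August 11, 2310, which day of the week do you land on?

Aug 11, 2310 is a Thursday.
1317 mod 7 = 1, so 1317 days after a Thursday is Thursday + 1 = Friday.

Friday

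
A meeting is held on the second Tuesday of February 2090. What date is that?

February 1, 2090 is a Wednesday.
The first Tuesday is therefore February 7 (6 days later).
The second Tuesday is 7 + 1×7 = February 14.

February 14, 2090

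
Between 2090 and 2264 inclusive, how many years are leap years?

42

Multiples of 4 in [2090,2264]: 44.
Of those, multiples of 100: 2 (not leap unless ÷400).
Multiples of 400: 0.
Leap years = 44 − 2 + 0 = 42.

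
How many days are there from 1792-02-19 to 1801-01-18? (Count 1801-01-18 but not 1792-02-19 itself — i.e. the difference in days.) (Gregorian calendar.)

3255

Feb 19, 1792 → Feb 19, 1793: 366 days (Feb 29, 1792 is in that span).
Feb 19, 1793 → Feb 19, 1794: 365 days.
Feb 19, 1794 → Feb 19, 1795: 365 days.
Feb 19, 1795 → Feb 19, 1796: 365 days.
Feb 19, 1796 → Feb 19, 1797: 366 days (Feb 29, 1796 is in that span).
Feb 19, 1797 → Feb 19, 1798: 365 days.
Feb 19, 1798 → Feb 19, 1799: 365 days.
Feb 19, 1799 → Feb 19, 1800: 365 days.
Feb 19, 1800 → Mar 19, 1800: 28 days (February has 28).
Mar 19, 1800 → Apr 19, 1800: 31 days (March has 31).
Apr 19, 1800 → May 19, 1800: 30 days (April has 30).
May 19, 1800 → Jun 19, 1800: 31 days (May has 31).
Jun 19, 1800 → Jul 19, 1800: 30 days (June has 30).
Jul 19, 1800 → Aug 19, 1800: 31 days (July has 31).
Aug 19, 1800 → Sep 19, 1800: 31 days (August has 31).
Sep 19, 1800 → Oct 19, 1800: 30 days (September has 30).
Oct 19, 1800 → Nov 19, 1800: 31 days (October has 31).
Nov 19, 1800 → Dec 19, 1800: 30 days (November has 30).
Dec 19, 1800 → Jan 18, 1801: 30 days.
Total: 3255 days.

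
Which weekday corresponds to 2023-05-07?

Doomsday rule: the anchor day for the 2000s is Tuesday. For year 23: 23÷12 = 1 r 11, and 11÷4 = 2, so 1+11+2 = 14.
Tuesday + 14 ≡ Tuesday — that's 2023's doomsday.
In May the doomsday date is May 9.
May 7 is 2 days before May 9; 2 mod 7 = 2, so Tuesday − 2 = Sunday.

Sunday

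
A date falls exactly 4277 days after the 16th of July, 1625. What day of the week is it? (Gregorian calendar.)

Wednesday

First find the weekday of Jul 16, 1625. Doomsday rule: the anchor day for the 1600s is Tuesday. For year 25: 25÷12 = 2 r 1, and 1÷4 = 0, so 2+1+0 = 3.
Tuesday + 3 ≡ Friday — that's 1625's doomsday.
In July the doomsday date is Jul 11.
Jul 16 is 5 days after Jul 11; 5 mod 7 = 5, so Friday + 5 = Wednesday.
4277 mod 7 = 0, so 4277 days after a Wednesday is Wednesday + 0 = Wednesday.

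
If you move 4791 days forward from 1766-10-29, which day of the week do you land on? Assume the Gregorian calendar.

Oct 29, 1766 is a Wednesday.
4791 mod 7 = 3, so 4791 days after a Wednesday is Wednesday + 3 = Saturday.

Saturday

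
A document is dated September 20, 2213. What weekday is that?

Monday

Doomsday rule: the anchor day for the 2200s is Friday. For year 13: 13÷12 = 1 r 1, and 1÷4 = 0, so 1+1+0 = 2.
Friday + 2 ≡ Sunday — that's 2213's doomsday.
In September the doomsday date is Sep 5.
Sep 20 is 15 days after Sep 5; 15 mod 7 = 1, so Sunday + 1 = Monday.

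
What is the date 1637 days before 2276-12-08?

June 15, 2272

−366 (one year; includes Feb 29, 2276) → Dec 8, 2275 (1271 left).
−365 (one year) → Dec 8, 2274 (906 left).
−365 (one year) → Dec 8, 2273 (541 left).
−365 (one year) → Dec 8, 2272 (176 left).
−8 → Nov 30, 2272 (end of Nov, 30 days; 168 left).
−30 → Oct 31, 2272 (end of Oct, 31 days; 138 left).
−31 → Sep 30, 2272 (end of Sep, 30 days; 107 left).
−30 → Aug 31, 2272 (end of Aug, 31 days; 77 left).
−31 → Jul 31, 2272 (end of Jul, 31 days; 46 left).
−31 → Jun 30, 2272 (end of Jun, 30 days; 15 left).
−15 → Jun 15, 2272.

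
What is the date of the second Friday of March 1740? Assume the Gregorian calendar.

March 1, 1740 is a Tuesday.
The first Friday is therefore March 4 (3 days later).
The second Friday is 4 + 1×7 = March 11.

March 11, 1740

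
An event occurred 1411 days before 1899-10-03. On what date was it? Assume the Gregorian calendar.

−365 (one year) → Oct 3, 1898 (1046 left).
−365 (one year) → Oct 3, 1897 (681 left).
−365 (one year) → Oct 3, 1896 (316 left).
−3 → Sep 30, 1896 (end of Sep, 30 days; 313 left).
−30 → Aug 31, 1896 (end of Aug, 31 days; 283 left).
−31 → Jul 31, 1896 (end of Jul, 31 days; 252 left).
−31 → Jun 30, 1896 (end of Jun, 30 days; 221 left).
−30 → May 31, 1896 (end of May, 31 days; 191 left).
−31 → Apr 30, 1896 (end of Apr, 30 days; 160 left).
−30 → Mar 31, 1896 (end of Mar, 31 days; 130 left).
−31 → Feb 29, 1896 (end of Feb, 29 days; 99 left).
−29 → Jan 31, 1896 (end of Jan, 31 days; 70 left).
−31 → Dec 31, 1895 (end of Dec, 31 days; 39 left).
−31 → Nov 30, 1895 (end of Nov, 30 days; 8 left).
−8 → Nov 22, 1895.

November 22, 1895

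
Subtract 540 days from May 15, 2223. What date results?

−365 (one year) → May 15, 2222 (175 left).
−15 → Apr 30, 2222 (end of Apr, 30 days; 160 left).
−30 → Mar 31, 2222 (end of Mar, 31 days; 130 left).
−31 → Feb 28, 2222 (end of Feb, 28 days; 99 left).
−28 → Jan 31, 2222 (end of Jan, 31 days; 71 left).
−31 → Dec 31, 2221 (end of Dec, 31 days; 40 left).
−31 → Nov 30, 2221 (end of Nov, 30 days; 9 left).
−9 → Nov 21, 2221.

November 21, 2221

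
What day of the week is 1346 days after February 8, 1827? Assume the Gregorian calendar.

First find the weekday of Feb 8, 1827. Doomsday rule: the anchor day for the 1800s is Friday. For year 27: 27÷12 = 2 r 3, and 3÷4 = 0, so 2+3+0 = 5.
Friday + 5 ≡ Wednesday — that's 1827's doomsday.
In February the doomsday date is Feb 28 (1827 is not a leap year).
Feb 8 is 20 days before Feb 28; 20 mod 7 = 6, so Wednesday − 6 = Thursday.
1346 mod 7 = 2, so 1346 days after a Thursday is Thursday + 2 = Saturday.

Saturday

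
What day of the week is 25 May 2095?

January 1, 2095 is a Saturday.
Jan 1, 2095 → Feb 1, 2095: 31 days (January has 31).
Feb 1, 2095 → Mar 1, 2095: 28 days (February has 28).
Mar 1, 2095 → Apr 1, 2095: 31 days (March has 31).
Apr 1, 2095 → May 1, 2095: 30 days (April has 30).
May 1, 2095 → May 25, 2095: 24 days.
Total: 144 days.
144 mod 7 = 4, so Saturday + 4 = Wednesday.

Wednesday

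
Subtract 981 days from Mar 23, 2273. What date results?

July 16, 2270

−365 (one year) → Mar 23, 2272 (616 left).
−366 (one year; includes Feb 29, 2272) → Mar 23, 2271 (250 left).
−23 → Feb 28, 2271 (end of Feb, 28 days; 227 left).
−28 → Jan 31, 2271 (end of Jan, 31 days; 199 left).
−31 → Dec 31, 2270 (end of Dec, 31 days; 168 left).
−31 → Nov 30, 2270 (end of Nov, 30 days; 137 left).
−30 → Oct 31, 2270 (end of Oct, 31 days; 107 left).
−31 → Sep 30, 2270 (end of Sep, 30 days; 76 left).
−30 → Aug 31, 2270 (end of Aug, 31 days; 46 left).
−31 → Jul 31, 2270 (end of Jul, 31 days; 15 left).
−15 → Jul 16, 2270.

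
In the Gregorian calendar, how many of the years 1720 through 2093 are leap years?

92

Multiples of 4 in [1720,2093]: 94.
Of those, multiples of 100: 3 (not leap unless ÷400).
Multiples of 400: 1.
Leap years = 94 − 3 + 1 = 92.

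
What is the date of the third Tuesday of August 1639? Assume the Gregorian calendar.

August 16, 1639

August 1, 1639 is a Monday.
The first Tuesday is therefore August 2 (1 days later).
The third Tuesday is 2 + 2×7 = August 16.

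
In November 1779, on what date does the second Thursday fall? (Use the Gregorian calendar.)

November 11, 1779

November 1, 1779 is a Monday.
The first Thursday is therefore November 4 (3 days later).
The second Thursday is 4 + 1×7 = November 11.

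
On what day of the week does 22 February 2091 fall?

Thursday

January 1, 2091 is a Monday.
Jan 1, 2091 → Feb 1, 2091: 31 days (January has 31).
Feb 1, 2091 → Feb 22, 2091: 21 days.
Total: 52 days.
52 mod 7 = 3, so Monday + 3 = Thursday.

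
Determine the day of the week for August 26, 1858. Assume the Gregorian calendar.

Thursday

Doomsday rule: the anchor day for the 1800s is Friday. For year 58: 58÷12 = 4 r 10, and 10÷4 = 2, so 4+10+2 = 16.
Friday + 16 ≡ Sunday — that's 1858's doomsday.
In August the doomsday date is Aug 8.
Aug 26 is 18 days after Aug 8; 18 mod 7 = 4, so Sunday + 4 = Thursday.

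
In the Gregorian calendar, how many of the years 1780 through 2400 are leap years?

Multiples of 4 in [1780,2400]: 156.
Of those, multiples of 100: 7 (not leap unless ÷400).
Multiples of 400: 2.
Leap years = 156 − 7 + 2 = 151.

151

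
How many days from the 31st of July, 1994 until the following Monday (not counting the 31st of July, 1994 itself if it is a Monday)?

1

Jul 31, 1994 is a Sunday.
From Sunday to the next Monday is 1 day.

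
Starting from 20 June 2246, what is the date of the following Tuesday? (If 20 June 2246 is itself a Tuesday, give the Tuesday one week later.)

Jun 20, 2246 is a Saturday.
From Saturday to the next Tuesday is 3 days.
Jun 20, 2246 + 3 = Jun 23, 2246.

June 23, 2246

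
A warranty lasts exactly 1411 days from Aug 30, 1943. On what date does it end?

+366 (one year; includes Feb 29, 1944) → Aug 30, 1944 (1045 left).
+365 (one year) → Aug 30, 1945 (680 left).
+365 (one year) → Aug 30, 1946 (315 left).
Aug has 31 days: +2 → Sep 1, 1946 (313 left).
Sep has 30 days: +30 → Oct 1, 1946 (283 left).
Oct has 31 days: +31 → Nov 1, 1946 (252 left).
Nov has 30 days: +30 → Dec 1, 1946 (222 left).
Dec has 31 days: +31 → Jan 1, 1947 (191 left).
Jan has 31 days: +31 → Feb 1, 1947 (160 left).
Feb has 28 days: +28 → Mar 1, 1947 (132 left).
Mar has 31 days: +31 → Apr 1, 1947 (101 left).
Apr has 30 days: +30 → May 1, 1947 (71 left).
May has 31 days: +31 → Jun 1, 1947 (40 left).
Jun has 30 days: +30 → Jul 1, 1947 (10 left).
+10 → Jul 11, 1947.

July 11, 1947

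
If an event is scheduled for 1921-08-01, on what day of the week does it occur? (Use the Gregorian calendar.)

January 1, 1921 is a Saturday.
Jan 1, 1921 → Feb 1, 1921: 31 days (January has 31).
Feb 1, 1921 → Mar 1, 1921: 28 days (February has 28).
Mar 1, 1921 → Apr 1, 1921: 31 days (March has 31).
Apr 1, 1921 → May 1, 1921: 30 days (April has 30).
May 1, 1921 → Jun 1, 1921: 31 days (May has 31).
Jun 1, 1921 → Jul 1, 1921: 30 days (June has 30).
Jul 1, 1921 → Aug 1, 1921: 31 days.
Total: 212 days.
212 mod 7 = 2, so Saturday + 2 = Monday.

Monday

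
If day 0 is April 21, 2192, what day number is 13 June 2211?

6991

Apr 21, 2192 → Apr 21, 2193: 365 days.
Apr 21, 2193 → Apr 21, 2194: 365 days.
Apr 21, 2194 → Apr 21, 2195: 365 days.
Apr 21, 2195 → Apr 21, 2196: 366 days (Feb 29, 2196 is in that span).
Apr 21, 2196 → Apr 21, 2197: 365 days.
Apr 21, 2197 → Apr 21, 2198: 365 days.
Apr 21, 2198 → Apr 21, 2199: 365 days.
Apr 21, 2199 → Apr 21, 2200: 365 days.
Apr 21, 2200 → Apr 21, 2201: 365 days.
Apr 21, 2201 → Apr 21, 2202: 365 days.
Apr 21, 2202 → Apr 21, 2203: 365 days.
Apr 21, 2203 → Apr 21, 2204: 366 days (Feb 29, 2204 is in that span).
Apr 21, 2204 → Apr 21, 2205: 365 days.
Apr 21, 2205 → Apr 21, 2206: 365 days.
Apr 21, 2206 → Apr 21, 2207: 365 days.
Apr 21, 2207 → Apr 21, 2208: 366 days (Feb 29, 2208 is in that span).
Apr 21, 2208 → Apr 21, 2209: 365 days.
Apr 21, 2209 → Apr 21, 2210: 365 days.
Apr 21, 2210 → Apr 21, 2211: 365 days.
Apr 21, 2211 → May 21, 2211: 30 days (April has 30).
May 21, 2211 → Jun 13, 2211: 23 days.
Total: 6991 days.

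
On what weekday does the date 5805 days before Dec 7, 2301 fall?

First find the weekday of Dec 7, 2301. Doomsday rule: the anchor day for the 2300s is Wednesday. For year 01: 1÷12 = 0 r 1, and 1÷4 = 0, so 0+1+0 = 1.
Wednesday + 1 ≡ Thursday — that's 2301's doomsday.
In December the doomsday date is Dec 12.
Dec 7 is 5 days before Dec 12; 5 mod 7 = 5, so Thursday − 5 = Saturday.
5805 mod 7 = 2, so 5805 days before a Saturday is Saturday − 2 = Thursday.

Thursday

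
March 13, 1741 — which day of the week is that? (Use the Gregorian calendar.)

Doomsday rule: the anchor day for the 1700s is Sunday. For year 41: 41÷12 = 3 r 5, and 5÷4 = 1, so 3+5+1 = 9.
Sunday + 9 ≡ Tuesday — that's 1741's doomsday.
In March the doomsday date is Mar 14.
Mar 13 is 1 day before Mar 14; 1 mod 7 = 1, so Tuesday − 1 = Monday.

Monday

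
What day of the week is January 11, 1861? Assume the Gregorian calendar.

January 1, 1861 is a Tuesday.
Jan 1, 1861 → Jan 11, 1861: 10 days.
Total: 10 days.
10 mod 7 = 3, so Tuesday + 3 = Friday.

Friday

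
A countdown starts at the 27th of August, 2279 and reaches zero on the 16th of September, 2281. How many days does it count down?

751

Aug 27, 2279 → Aug 27, 2280: 366 days (Feb 29, 2280 is in that span).
Aug 27, 2280 → Sep 27, 2280: 31 days (August has 31).
Sep 27, 2280 → Oct 27, 2280: 30 days (September has 30).
Oct 27, 2280 → Nov 27, 2280: 31 days (October has 31).
Nov 27, 2280 → Dec 27, 2280: 30 days (November has 30).
Dec 27, 2280 → Jan 27, 2281: 31 days (December has 31).
Jan 27, 2281 → Feb 27, 2281: 31 days (January has 31).
Feb 27, 2281 → Mar 27, 2281: 28 days (February has 28).
Mar 27, 2281 → Apr 27, 2281: 31 days (March has 31).
Apr 27, 2281 → May 27, 2281: 30 days (April has 30).
May 27, 2281 → Jun 27, 2281: 31 days (May has 31).
Jun 27, 2281 → Jul 27, 2281: 30 days (June has 30).
Jul 27, 2281 → Aug 27, 2281: 31 days (July has 31).
Aug 27, 2281 → Sep 16, 2281: 20 days.
Total: 751 days.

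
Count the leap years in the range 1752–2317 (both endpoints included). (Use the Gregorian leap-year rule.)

Multiples of 4 in [1752,2317]: 142.
Of those, multiples of 100: 6 (not leap unless ÷400).
Multiples of 400: 1.
Leap years = 142 − 6 + 1 = 137.

137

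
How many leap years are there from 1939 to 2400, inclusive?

Multiples of 4 in [1939,2400]: 116.
Of those, multiples of 100: 5 (not leap unless ÷400).
Multiples of 400: 2.
Leap years = 116 − 5 + 2 = 113.

113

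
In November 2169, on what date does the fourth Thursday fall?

November 1, 2169 is a Wednesday.
The first Thursday is therefore November 2 (1 days later).
The fourth Thursday is 2 + 3×7 = November 23.

November 23, 2169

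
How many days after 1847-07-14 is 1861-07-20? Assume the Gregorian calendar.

Jul 14, 1847 → Jul 14, 1848: 366 days (Feb 29, 1848 is in that span).
Jul 14, 1848 → Jul 14, 1849: 365 days.
Jul 14, 1849 → Jul 14, 1850: 365 days.
Jul 14, 1850 → Jul 14, 1851: 365 days.
Jul 14, 1851 → Jul 14, 1852: 366 days (Feb 29, 1852 is in that span).
Jul 14, 1852 → Jul 14, 1853: 365 days.
Jul 14, 1853 → Jul 14, 1854: 365 days.
Jul 14, 1854 → Jul 14, 1855: 365 days.
Jul 14, 1855 → Jul 14, 1856: 366 days (Feb 29, 1856 is in that span).
Jul 14, 1856 → Jul 14, 1857: 365 days.
Jul 14, 1857 → Jul 14, 1858: 365 days.
Jul 14, 1858 → Jul 14, 1859: 365 days.
Jul 14, 1859 → Jul 14, 1860: 366 days (Feb 29, 1860 is in that span).
Jul 14, 1860 → Aug 14, 1860: 31 days (July has 31).
Aug 14, 1860 → Sep 14, 1860: 31 days (August has 31).
Sep 14, 1860 → Oct 14, 1860: 30 days (September has 30).
Oct 14, 1860 → Nov 14, 1860: 31 days (October has 31).
Nov 14, 1860 → Dec 14, 1860: 30 days (November has 30).
Dec 14, 1860 → Jan 14, 1861: 31 days (December has 31).
Jan 14, 1861 → Feb 14, 1861: 31 days (January has 31).
Feb 14, 1861 → Mar 14, 1861: 28 days (February has 28).
Mar 14, 1861 → Apr 14, 1861: 31 days (March has 31).
Apr 14, 1861 → May 14, 1861: 30 days (April has 30).
May 14, 1861 → Jun 14, 1861: 31 days (May has 31).
Jun 14, 1861 → Jul 14, 1861: 30 days (June has 30).
Jul 14, 1861 → Jul 20, 1861: 6 days.
Total: 5120 days.

5120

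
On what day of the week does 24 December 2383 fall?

Saturday

Doomsday rule: the anchor day for the 2300s is Wednesday. For year 83: 83÷12 = 6 r 11, and 11÷4 = 2, so 6+11+2 = 19.
Wednesday + 19 ≡ Monday — that's 2383's doomsday.
In December the doomsday date is Dec 12.
Dec 24 is 12 days after Dec 12; 12 mod 7 = 5, so Monday + 5 = Saturday.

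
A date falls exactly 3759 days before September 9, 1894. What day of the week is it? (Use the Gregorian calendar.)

Sep 9, 1894 is a Sunday.
3759 mod 7 = 0, so 3759 days before a Sunday is Sunday − 0 = Sunday.

Sunday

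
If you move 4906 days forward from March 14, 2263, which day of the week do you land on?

First find the weekday of Mar 14, 2263. Doomsday rule: the anchor day for the 2200s is Friday. For year 63: 63÷12 = 5 r 3, and 3÷4 = 0, so 5+3+0 = 8.
Friday + 8 ≡ Saturday — that's 2263's doomsday.
In March the doomsday date is Mar 14.
Mar 14 is the doomsday itself: Saturday.
4906 mod 7 = 6, so 4906 days after a Saturday is Saturday + 6 = Friday.

Friday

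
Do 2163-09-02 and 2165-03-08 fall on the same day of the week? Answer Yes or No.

Yes

From Sep 2, 2163 to Mar 8, 2165 is 553 days.
553 mod 7 = 0, so they are the same weekday.
(Sep 2, 2163 is a Friday; Mar 8, 2165 is a Friday.)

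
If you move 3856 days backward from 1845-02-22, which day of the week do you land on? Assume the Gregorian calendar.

Feb 22, 1845 is a Saturday.
3856 mod 7 = 6, so 3856 days before a Saturday is Saturday − 6 = Sunday.

Sunday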